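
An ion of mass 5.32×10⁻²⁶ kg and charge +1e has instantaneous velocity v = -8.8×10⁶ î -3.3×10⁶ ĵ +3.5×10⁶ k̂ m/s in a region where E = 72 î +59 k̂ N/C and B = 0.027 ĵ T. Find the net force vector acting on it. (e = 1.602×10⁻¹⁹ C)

F ≈ (-1.51×10⁻¹⁴, 0, -3.81×10⁻¹⁴) N

v×B = (-9.45×10⁴, 0, -2.38×10⁵) N/C.
E + v×B = (-9.44×10⁴, 0, -2.38×10⁵) N/C.
F = q(E + v×B) = (1.602×10⁻¹⁹ C)·(-9.44×10⁴, 0, -2.38×10⁵) = (-1.51×10⁻¹⁴, 0, -3.81×10⁻¹⁴) N.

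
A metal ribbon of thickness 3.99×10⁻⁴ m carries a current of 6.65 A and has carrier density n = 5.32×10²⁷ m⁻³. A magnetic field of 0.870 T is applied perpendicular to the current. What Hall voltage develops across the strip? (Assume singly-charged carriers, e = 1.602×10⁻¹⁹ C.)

V_H ≈ 1.70×10⁻⁵ V

V_H = IB/(n e t).
V_H = (6.65)(0.870)/((5.32×10²⁷)(1.602×10⁻¹⁹)(3.99×10⁻⁴)) ≈ 1.70×10⁻⁵ V.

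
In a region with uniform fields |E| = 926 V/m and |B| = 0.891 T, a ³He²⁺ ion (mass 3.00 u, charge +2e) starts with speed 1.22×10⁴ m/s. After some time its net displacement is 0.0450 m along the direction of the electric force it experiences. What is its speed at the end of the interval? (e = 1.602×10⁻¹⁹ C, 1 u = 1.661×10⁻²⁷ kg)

v_f ≈ 7.42×10⁴ m/s

B does no work; ΔKE = |q|E d.
½mv_f² = ½mv₀² + |q|Ed = ½(4.983×10⁻²⁷)(1.22×10⁴)² + (3.204×10⁻¹⁹)(926)(0.0450) ≈ 3.708×10⁻¹⁹ J + 1.335×10⁻¹⁷ J ≈ 1.372×10⁻¹⁷ J.
v_f = √(2·1.372×10⁻¹⁷/4.983×10⁻²⁷) ≈ 7.42×10⁴ m/s.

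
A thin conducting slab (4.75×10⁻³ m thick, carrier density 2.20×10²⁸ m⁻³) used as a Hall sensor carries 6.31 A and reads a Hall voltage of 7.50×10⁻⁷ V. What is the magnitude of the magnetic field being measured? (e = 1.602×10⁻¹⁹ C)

B ≈ 1.99 T

From V_H = IB/(n e t), B = V_H n e t / I.
B = (7.50×10⁻⁷)(2.20×10²⁸)(1.602×10⁻¹⁹)(4.75×10⁻³)/6.31 ≈ 1.99 T.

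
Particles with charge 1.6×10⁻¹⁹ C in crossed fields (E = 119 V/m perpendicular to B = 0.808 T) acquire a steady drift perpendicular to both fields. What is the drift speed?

v_d ≈ 147 m/s

In crossed fields the guiding centre drifts at v_d = |E×B|/B² = E/B, independent of charge and mass.
v_d = 119/0.808 = 147 m/s.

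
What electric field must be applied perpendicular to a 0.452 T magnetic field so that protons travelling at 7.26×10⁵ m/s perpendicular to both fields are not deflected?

For straight-line motion qE = qvB, so E = vB.
E = 7.26×10⁵ × 0.452 = 3.28×10⁵ V/m.

E = 3.28×10⁵ V/m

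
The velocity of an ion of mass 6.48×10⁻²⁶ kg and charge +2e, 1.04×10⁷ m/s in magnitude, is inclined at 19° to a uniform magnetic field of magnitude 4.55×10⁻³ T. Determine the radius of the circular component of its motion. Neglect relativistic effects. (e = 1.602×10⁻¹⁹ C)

v⊥ = v sinθ = 1.04×10⁷·sin19° ≈ 3.386×10⁶ m/s.
r = m v⊥/(|q|B) = (6.48×10⁻²⁶)(3.386×10⁶)/((3.204×10⁻¹⁹)(4.55×10⁻³)) ≈ 151 m.

r ≈ 151 m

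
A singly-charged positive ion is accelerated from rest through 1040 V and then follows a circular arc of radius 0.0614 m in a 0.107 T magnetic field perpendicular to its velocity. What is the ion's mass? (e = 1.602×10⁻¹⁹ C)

Combine |q|V = ½mv² and r = mv/(|q|B): eliminate v to get m = qB²r²/(2V).
m = (1.602×10⁻¹⁹)(0.107)²(0.0614)²/(2·1040) ≈ 3.32×10⁻²⁷ kg.

m ≈ 3.32×10⁻²⁷ kg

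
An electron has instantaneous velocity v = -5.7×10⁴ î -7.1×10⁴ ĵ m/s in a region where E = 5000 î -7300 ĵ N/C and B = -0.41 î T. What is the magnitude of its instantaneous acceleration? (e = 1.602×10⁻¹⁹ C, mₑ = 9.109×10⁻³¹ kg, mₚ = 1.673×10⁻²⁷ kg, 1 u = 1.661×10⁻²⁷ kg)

v×B = (0, 0, -2.91×10⁴) N/C.
E + v×B = (5000, -7300, -2.91×10⁴) N/C.
F = q(E + v×B) = (−1.602×10⁻¹⁹ C)·(5000, -7300, -2.91×10⁴) = (-8.01×10⁻¹⁶, 1.17×10⁻¹⁵, 4.66×10⁻¹⁵) N.
|a| = |F|/m = 4.874×10⁻¹⁵/9.109×10⁻³¹ ≈ 5.35×10¹⁵ m/s².

|a| ≈ 5.35×10¹⁵ m/s²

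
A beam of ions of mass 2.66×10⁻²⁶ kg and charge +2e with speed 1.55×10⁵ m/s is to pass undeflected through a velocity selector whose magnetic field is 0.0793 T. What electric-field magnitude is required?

E = 1.23×10⁴ V/m

For straight-line motion qE = qvB, so E = vB.
E = 1.55×10⁵ × 0.0793 = 1.23×10⁴ V/m.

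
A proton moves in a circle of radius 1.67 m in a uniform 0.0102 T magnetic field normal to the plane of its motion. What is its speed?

v ≈ 1.63×10⁶ m/s

From |q|vB = mv²/r, v = |q|Br/m.
v = (1.602×10⁻¹⁹)(0.0102)(1.67)/1.673×10⁻²⁷ ≈ 1.63×10⁶ m/s.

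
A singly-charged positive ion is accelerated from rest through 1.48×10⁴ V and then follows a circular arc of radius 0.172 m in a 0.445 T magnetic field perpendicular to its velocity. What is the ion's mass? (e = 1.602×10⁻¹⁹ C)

m ≈ 3.17×10⁻²⁶ kg

Combine |q|V = ½mv² and r = mv/(|q|B): eliminate v to get m = qB²r²/(2V).
m = (1.602×10⁻¹⁹)(0.445)²(0.172)²/(2·1.48×10⁴) ≈ 3.17×10⁻²⁶ kg.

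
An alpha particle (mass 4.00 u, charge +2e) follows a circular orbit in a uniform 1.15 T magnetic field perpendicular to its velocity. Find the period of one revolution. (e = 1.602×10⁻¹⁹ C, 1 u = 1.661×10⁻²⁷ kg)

T ≈ 1.13×10⁻⁷ s

The cyclotron period depends only on m, q, B: T = 2πm/(|q|B).
T = 2π(6.644×10⁻²⁷)/((3.204×10⁻¹⁹)(1.15)) ≈ 1.13×10⁻⁷ s.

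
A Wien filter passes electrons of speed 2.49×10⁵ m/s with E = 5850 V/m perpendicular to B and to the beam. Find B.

B = 0.0235 T

Balance of forces in the selector: qE = qvB ⇒ B = E/v.
B = 5850/2.49×10⁵ = 0.0235 T.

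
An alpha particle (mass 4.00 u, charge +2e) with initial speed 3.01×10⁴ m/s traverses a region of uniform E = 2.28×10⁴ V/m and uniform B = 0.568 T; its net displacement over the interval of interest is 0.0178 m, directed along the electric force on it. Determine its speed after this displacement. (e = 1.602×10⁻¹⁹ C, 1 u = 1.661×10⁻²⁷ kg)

B does no work; ΔKE = |q|E d.
½mv_f² = ½mv₀² + |q|Ed = ½(6.644×10⁻²⁷)(3.01×10⁴)² + (3.204×10⁻¹⁹)(2.28×10⁴)(0.0178) ≈ 3.010×10⁻¹⁸ J + 1.300×10⁻¹⁶ J ≈ 1.330×10⁻¹⁶ J.
v_f = √(2·1.330×10⁻¹⁶/6.644×10⁻²⁷) ≈ 2.00×10⁵ m/s.

v_f ≈ 2.00×10⁵ m/s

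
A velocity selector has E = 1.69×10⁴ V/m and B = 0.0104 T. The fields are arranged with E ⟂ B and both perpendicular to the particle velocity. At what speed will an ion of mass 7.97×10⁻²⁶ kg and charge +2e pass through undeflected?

v = 1.62×10⁶ m/s

Zero net Lorentz force requires |qE| = |q v×B|, i.e. E = vB.
v = E/B = 1.69×10⁴/0.0104 = 1.62×10⁶ m/s.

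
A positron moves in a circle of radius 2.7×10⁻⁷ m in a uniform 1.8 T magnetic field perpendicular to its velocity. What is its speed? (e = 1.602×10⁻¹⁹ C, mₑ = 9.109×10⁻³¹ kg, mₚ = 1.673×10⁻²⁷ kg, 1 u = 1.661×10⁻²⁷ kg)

From |q|vB = mv²/r, v = |q|Br/m.
v = (1.602×10⁻¹⁹)(1.8)(2.7×10⁻⁷)/9.109×10⁻³¹ ≈ 8.5×10⁴ m/s.

v ≈ 8.5×10⁴ m/s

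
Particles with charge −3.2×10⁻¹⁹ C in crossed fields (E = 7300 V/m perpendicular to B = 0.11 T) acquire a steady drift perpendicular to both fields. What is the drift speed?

The E×B drift speed is v_d = E/B.
v_d = 7300/0.11 = 6.6×10⁴ m/s.

v_d ≈ 6.6×10⁴ m/s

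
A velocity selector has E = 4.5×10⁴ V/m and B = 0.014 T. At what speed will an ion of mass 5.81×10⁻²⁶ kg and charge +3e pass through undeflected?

v = 3.2×10⁶ m/s

For undeflected motion the electric and magnetic forces balance: qE = qvB.
v = E/B = 4.5×10⁴/0.014 = 3.2×10⁶ m/s.
The result is independent of the particle's charge and mass.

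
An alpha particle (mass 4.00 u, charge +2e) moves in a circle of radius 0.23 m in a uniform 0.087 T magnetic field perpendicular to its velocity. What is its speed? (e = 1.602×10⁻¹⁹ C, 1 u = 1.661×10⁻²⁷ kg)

From |q|vB = mv²/r, v = |q|Br/m.
v = (3.204×10⁻¹⁹)(0.087)(0.23)/6.644×10⁻²⁷ ≈ 9.6×10⁵ m/s.

v ≈ 9.6×10⁵ m/s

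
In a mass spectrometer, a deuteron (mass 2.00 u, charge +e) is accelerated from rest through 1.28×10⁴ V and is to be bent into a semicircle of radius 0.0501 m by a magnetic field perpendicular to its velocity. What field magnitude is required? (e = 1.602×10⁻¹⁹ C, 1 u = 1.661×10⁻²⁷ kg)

B ≈ 0.460 T

v = √(2|q|V/m) = √(2·1.602×10⁻¹⁹·1.28×10⁴/3.322×10⁻²⁷) ≈ 1.111×10⁶ m/s.
B = mv/(|q|r) = (3.322×10⁻²⁷)(1.111×10⁶)/((1.602×10⁻¹⁹)(0.0501)) ≈ 0.460 T.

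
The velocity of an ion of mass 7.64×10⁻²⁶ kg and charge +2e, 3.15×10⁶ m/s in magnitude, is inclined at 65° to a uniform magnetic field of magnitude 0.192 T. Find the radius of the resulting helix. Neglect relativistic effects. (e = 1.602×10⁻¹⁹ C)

v⊥ = v sinθ = 3.15×10⁶·sin65° ≈ 2.855×10⁶ m/s.
r = m v⊥/(|q|B) = (7.64×10⁻²⁶)(2.855×10⁶)/((3.204×10⁻¹⁹)(0.192)) ≈ 3.55 m.

r ≈ 3.55 m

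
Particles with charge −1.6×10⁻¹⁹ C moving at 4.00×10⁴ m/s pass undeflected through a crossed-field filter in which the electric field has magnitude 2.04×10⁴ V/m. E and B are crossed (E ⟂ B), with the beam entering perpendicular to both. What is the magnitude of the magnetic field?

Balance of forces in the selector: qE = qvB ⇒ B = E/v.
B = 2.04×10⁴/4.00×10⁴ = 0.510 T.

B = 0.510 T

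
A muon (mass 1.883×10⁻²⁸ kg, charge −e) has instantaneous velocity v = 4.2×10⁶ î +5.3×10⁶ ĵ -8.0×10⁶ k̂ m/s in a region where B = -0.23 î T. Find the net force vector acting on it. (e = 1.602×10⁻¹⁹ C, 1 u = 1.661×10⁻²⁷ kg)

v×B = (0, 1.84×10⁶, 1.22×10⁶) N/C.
F = q v×B = (−1.602×10⁻¹⁹ C)·(0, 1.84×10⁶, 1.22×10⁶) = (0, -2.95×10⁻¹³, -1.95×10⁻¹³) N.

F ≈ (0, -2.95×10⁻¹³, -1.95×10⁻¹³) N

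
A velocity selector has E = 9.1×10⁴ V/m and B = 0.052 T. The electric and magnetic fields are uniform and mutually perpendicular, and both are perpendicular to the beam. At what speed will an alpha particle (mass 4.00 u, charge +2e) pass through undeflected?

v = 1.8×10⁶ m/s

Zero net Lorentz force requires |qE| = |q v×B|, i.e. E = vB.
v = E/B = 9.1×10⁴/0.052 = 1.8×10⁶ m/s.
The result is independent of the particle's charge and mass.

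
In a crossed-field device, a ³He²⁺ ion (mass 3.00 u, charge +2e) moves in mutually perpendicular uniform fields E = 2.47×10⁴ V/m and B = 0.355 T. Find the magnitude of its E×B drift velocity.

The E×B drift speed is v_d = E/B.
v_d = 2.47×10⁴/0.355 = 6.96×10⁴ m/s.

v_d ≈ 6.96×10⁴ m/s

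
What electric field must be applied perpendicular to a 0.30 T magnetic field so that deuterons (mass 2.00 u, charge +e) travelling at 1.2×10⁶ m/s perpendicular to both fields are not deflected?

For straight-line motion qE = qvB, so E = vB.
E = 1.2×10⁶ × 0.30 = 3.6×10⁵ V/m.

E = 3.6×10⁵ V/m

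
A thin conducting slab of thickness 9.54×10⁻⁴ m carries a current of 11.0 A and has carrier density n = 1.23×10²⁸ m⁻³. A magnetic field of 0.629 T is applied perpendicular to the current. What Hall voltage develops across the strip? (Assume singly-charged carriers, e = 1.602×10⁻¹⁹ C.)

V_H = IB/(n e t).
V_H = (11.0)(0.629)/((1.23×10²⁸)(1.602×10⁻¹⁹)(9.54×10⁻⁴)) ≈ 3.68×10⁻⁶ V.

V_H ≈ 3.68×10⁻⁶ V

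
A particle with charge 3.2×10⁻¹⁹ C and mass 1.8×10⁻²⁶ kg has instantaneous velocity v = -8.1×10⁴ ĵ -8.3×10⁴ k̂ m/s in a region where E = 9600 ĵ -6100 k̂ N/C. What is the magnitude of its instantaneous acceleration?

|a| ≈ 2.02×10¹¹ m/s²

Only an electric field acts, so F = qE = (3.2×10⁻¹⁹ C)·(0, 9600, -6100) = (0, 3.07×10⁻¹⁵, -1.95×10⁻¹⁵) N.
|a| = |F|/m = 3.640×10⁻¹⁵/1.8×10⁻²⁶ ≈ 2.02×10¹¹ m/s².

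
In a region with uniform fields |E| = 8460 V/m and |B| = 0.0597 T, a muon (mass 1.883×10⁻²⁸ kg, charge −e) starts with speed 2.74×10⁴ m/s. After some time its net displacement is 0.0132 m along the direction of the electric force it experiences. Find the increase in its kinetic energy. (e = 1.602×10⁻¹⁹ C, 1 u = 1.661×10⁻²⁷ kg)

The magnetic force is always ⟂ v and does no work; only the electric force changes KE.
ΔKE = F_E · d = |q|E d = (1.602×10⁻¹⁹)(8460)(0.0132) ≈ 1.79×10⁻¹⁷ J.

ΔKE ≈ 1.79×10⁻¹⁷ J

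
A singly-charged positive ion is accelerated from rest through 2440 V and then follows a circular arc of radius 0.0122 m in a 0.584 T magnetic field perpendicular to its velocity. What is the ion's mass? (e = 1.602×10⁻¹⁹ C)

Combine |q|V = ½mv² and r = mv/(|q|B): eliminate v to get m = qB²r²/(2V).
m = (1.602×10⁻¹⁹)(0.584)²(0.0122)²/(2·2440) ≈ 1.67×10⁻²⁷ kg.

m ≈ 1.67×10⁻²⁷ kg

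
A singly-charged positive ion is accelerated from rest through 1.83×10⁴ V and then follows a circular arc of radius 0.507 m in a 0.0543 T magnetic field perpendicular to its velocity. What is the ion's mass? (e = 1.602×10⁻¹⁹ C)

Combine |q|V = ½mv² and r = mv/(|q|B): eliminate v to get m = qB²r²/(2V).
m = (1.602×10⁻¹⁹)(0.0543)²(0.507)²/(2·1.83×10⁴) ≈ 3.32×10⁻²⁷ kg.

m ≈ 3.32×10⁻²⁷ kg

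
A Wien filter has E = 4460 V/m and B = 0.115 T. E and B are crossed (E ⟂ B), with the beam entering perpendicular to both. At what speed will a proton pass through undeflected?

v = 3.88×10⁴ m/s

Zero net Lorentz force requires |qE| = |q v×B|, i.e. E = vB.
v = E/B = 4460/0.115 = 3.88×10⁴ m/s.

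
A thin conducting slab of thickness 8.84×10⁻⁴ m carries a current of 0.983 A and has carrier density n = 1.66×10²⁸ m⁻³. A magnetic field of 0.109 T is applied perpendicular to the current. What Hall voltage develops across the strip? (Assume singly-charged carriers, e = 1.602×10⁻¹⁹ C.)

V_H = IB/(n e t).
V_H = (0.983)(0.109)/((1.66×10²⁸)(1.602×10⁻¹⁹)(8.84×10⁻⁴)) ≈ 4.56×10⁻⁸ V.

V_H ≈ 4.56×10⁻⁸ V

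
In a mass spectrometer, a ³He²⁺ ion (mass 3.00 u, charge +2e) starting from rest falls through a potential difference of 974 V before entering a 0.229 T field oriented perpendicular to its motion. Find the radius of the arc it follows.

r ≈ 0.0240 m

Acceleration: |q|V = ½mv² ⇒ v = √(2|q|V/m) = √(2·3.204×10⁻¹⁹·974/4.983×10⁻²⁷) ≈ 3.539×10⁵ m/s.
In the field: r = mv/(|q|B) = (4.983×10⁻²⁷)(3.539×10⁵)/((3.204×10⁻¹⁹)(0.229)) ≈ 0.0240 m.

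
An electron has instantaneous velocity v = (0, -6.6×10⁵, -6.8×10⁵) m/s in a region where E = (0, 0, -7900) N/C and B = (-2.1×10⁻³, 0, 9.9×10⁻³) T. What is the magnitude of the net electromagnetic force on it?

v×B = (-6530, 1430, -1390) N/C.
E + v×B = (-6530, 1430, -9290) N/C.
F = q(E + v×B) = (−1.602×10⁻¹⁹ C)·(-6530, 1430, -9290) = (1.05×10⁻¹⁵, -2.29×10⁻¹⁶, 1.49×10⁻¹⁵) N.
|F| = 1.83×10⁻¹⁵ N.

|F| ≈ 1.83×10⁻¹⁵ N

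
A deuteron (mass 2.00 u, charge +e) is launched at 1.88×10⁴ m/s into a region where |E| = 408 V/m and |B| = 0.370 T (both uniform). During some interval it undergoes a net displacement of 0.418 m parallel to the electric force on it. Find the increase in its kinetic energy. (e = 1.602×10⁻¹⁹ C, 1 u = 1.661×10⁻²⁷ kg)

The magnetic force is always ⟂ v and does no work; only the electric force changes KE.
ΔKE = F_E · d = |q|E d = (1.602×10⁻¹⁹)(408)(0.418) ≈ 2.73×10⁻¹⁷ J.

ΔKE ≈ 2.73×10⁻¹⁷ J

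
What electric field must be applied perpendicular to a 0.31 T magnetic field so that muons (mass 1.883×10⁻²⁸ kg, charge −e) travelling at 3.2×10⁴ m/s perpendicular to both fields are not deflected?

For straight-line motion qE = qvB, so E = vB.
E = 3.2×10⁴ × 0.31 = 9900 V/m.

E = 9900 V/m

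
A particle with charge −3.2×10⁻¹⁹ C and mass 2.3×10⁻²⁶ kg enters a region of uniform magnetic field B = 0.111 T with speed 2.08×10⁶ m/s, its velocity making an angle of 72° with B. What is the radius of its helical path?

r ≈ 1.28 m

v⊥ = v sinθ = 2.08×10⁶·sin72° ≈ 1.978×10⁶ m/s.
r = m v⊥/(|q|B) = (2.3×10⁻²⁶)(1.978×10⁶)/((3.2×10⁻¹⁹)(0.111)) ≈ 1.28 m.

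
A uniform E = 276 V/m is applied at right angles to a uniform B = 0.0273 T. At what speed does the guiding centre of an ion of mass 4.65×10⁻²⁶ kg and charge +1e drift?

v_d ≈ 1.01×10⁴ m/s

The steady drift has the magnetic force balancing the electric force, so v_d = E/B.
v_d = 276/0.0273 = 1.01×10⁴ m/s.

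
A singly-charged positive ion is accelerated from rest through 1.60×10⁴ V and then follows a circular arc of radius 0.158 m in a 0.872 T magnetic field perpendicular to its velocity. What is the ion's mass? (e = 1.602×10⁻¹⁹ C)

m ≈ 9.50×10⁻²⁶ kg

Combine |q|V = ½mv² and r = mv/(|q|B): eliminate v to get m = qB²r²/(2V).
m = (1.602×10⁻¹⁹)(0.872)²(0.158)²/(2·1.60×10⁴) ≈ 9.50×10⁻²⁶ kg.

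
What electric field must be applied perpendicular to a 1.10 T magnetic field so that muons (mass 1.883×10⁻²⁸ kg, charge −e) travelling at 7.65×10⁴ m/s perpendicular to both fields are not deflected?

For straight-line motion qE = qvB, so E = vB.
E = 7.65×10⁴ × 1.10 = 8.42×10⁴ V/m.

E = 8.42×10⁴ V/m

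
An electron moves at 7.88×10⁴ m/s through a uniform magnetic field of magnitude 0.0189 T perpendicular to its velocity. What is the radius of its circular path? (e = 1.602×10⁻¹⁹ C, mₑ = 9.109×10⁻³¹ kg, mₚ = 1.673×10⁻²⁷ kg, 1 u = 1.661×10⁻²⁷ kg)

r ≈ 2.37×10⁻⁵ m

The magnetic force provides the centripetal force: |q|vB = mv²/r.
r = mv/(|q|B) = (9.109×10⁻³¹)(7.88×10⁴)/((1.602×10⁻¹⁹)(0.0189)) ≈ 2.37×10⁻⁵ m.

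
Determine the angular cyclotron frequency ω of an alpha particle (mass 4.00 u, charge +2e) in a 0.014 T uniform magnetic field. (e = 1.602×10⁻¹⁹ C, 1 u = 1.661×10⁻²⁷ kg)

ω ≈ 6.8×10⁵ rad/s

ω = |q|B/m.
ω = (3.204×10⁻¹⁹)(0.014)/6.644×10⁻²⁷ ≈ 6.8×10⁵ rad/s.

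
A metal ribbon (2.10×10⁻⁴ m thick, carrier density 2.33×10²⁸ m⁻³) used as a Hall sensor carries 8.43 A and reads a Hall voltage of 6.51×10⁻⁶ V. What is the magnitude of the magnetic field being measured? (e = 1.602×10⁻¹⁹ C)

B ≈ 0.605 T

From V_H = IB/(n e t), B = V_H n e t / I.
B = (6.51×10⁻⁶)(2.33×10²⁸)(1.602×10⁻¹⁹)(2.10×10⁻⁴)/8.43 ≈ 0.605 T.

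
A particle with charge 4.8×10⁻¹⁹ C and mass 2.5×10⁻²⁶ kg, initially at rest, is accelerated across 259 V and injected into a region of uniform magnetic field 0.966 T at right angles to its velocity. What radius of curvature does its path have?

r ≈ 5.38×10⁻³ m

Acceleration: |q|V = ½mv² ⇒ v = √(2|q|V/m) = √(2·4.8×10⁻¹⁹·259/2.5×10⁻²⁶) ≈ 9.973×10⁴ m/s.
In the field: r = mv/(|q|B) = (2.5×10⁻²⁶)(9.973×10⁴)/((4.8×10⁻¹⁹)(0.966)) ≈ 5.38×10⁻³ m.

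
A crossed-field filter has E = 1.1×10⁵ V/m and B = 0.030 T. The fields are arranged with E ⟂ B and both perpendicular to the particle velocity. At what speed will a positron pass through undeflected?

For undeflected motion the electric and magnetic forces balance: qE = qvB.
v = E/B = 1.1×10⁵/0.030 = 3.7×10⁶ m/s.

v = 3.7×10⁶ m/s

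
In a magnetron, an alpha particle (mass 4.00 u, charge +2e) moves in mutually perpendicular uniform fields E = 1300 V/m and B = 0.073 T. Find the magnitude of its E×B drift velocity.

The E×B drift speed is v_d = E/B.
v_d = 1300/0.073 = 1.8×10⁴ m/s.

v_d ≈ 1.8×10⁴ m/s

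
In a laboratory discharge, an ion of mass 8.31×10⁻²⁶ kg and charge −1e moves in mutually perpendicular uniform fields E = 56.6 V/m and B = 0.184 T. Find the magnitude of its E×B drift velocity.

The steady drift has the magnetic force balancing the electric force, so v_d = E/B.
v_d = 56.6/0.184 = 308 m/s.

v_d ≈ 308 m/s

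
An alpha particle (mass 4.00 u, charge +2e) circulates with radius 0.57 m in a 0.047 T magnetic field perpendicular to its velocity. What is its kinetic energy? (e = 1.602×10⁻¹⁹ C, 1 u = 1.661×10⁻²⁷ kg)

KE ≈ 5.5×10⁻¹⁵ J

v = |q|Br/m, then KE = ½mv² = (qBr)²/(2m).
v = (3.204×10⁻¹⁹)(0.047)(0.57)/6.644×10⁻²⁷ ≈ 1.292×10⁶ m/s.
KE = ½(6.644×10⁻²⁷)(1.292×10⁶)² ≈ 5.5×10⁻¹⁵ J.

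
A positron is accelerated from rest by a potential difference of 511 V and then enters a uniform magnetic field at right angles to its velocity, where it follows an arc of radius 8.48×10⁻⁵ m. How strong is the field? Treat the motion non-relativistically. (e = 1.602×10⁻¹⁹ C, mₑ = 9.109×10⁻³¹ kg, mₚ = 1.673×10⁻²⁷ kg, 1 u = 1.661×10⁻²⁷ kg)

B ≈ 0.899 T

v = √(2|q|V/m) = √(2·1.602×10⁻¹⁹·511/9.109×10⁻³¹) ≈ 1.341×10⁷ m/s.
B = mv/(|q|r) = (9.109×10⁻³¹)(1.341×10⁷)/((1.602×10⁻¹⁹)(8.48×10⁻⁵)) ≈ 0.899 T.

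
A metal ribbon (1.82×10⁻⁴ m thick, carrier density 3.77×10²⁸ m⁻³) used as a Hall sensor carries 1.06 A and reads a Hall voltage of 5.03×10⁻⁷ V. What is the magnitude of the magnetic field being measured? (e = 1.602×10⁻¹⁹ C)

B ≈ 0.522 T

From V_H = IB/(n e t), B = V_H n e t / I.
B = (5.03×10⁻⁷)(3.77×10²⁸)(1.602×10⁻¹⁹)(1.82×10⁻⁴)/1.06 ≈ 0.522 T.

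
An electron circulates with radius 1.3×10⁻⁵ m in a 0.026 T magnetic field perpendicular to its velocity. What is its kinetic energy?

KE ≈ 1.6×10⁻²¹ J

v = |q|Br/m, then KE = ½mv² = (qBr)²/(2m).
v = (1.602×10⁻¹⁹)(0.026)(1.3×10⁻⁵)/9.109×10⁻³¹ ≈ 5.944×10⁴ m/s.
KE = ½(9.109×10⁻³¹)(5.944×10⁴)² ≈ 1.6×10⁻²¹ J.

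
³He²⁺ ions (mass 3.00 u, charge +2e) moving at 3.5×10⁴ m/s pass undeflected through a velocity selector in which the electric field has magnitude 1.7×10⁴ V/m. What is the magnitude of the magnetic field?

B = 0.49 T

Balance of forces in the selector: qE = qvB ⇒ B = E/v.
B = 1.7×10⁴/3.5×10⁴ = 0.49 T.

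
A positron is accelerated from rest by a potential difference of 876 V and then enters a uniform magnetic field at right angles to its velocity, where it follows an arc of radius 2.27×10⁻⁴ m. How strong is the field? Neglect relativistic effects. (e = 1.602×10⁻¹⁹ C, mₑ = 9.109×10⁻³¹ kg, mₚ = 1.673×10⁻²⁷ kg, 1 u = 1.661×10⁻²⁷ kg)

B ≈ 0.440 T

v = √(2|q|V/m) = √(2·1.602×10⁻¹⁹·876/9.109×10⁻³¹) ≈ 1.755×10⁷ m/s.
B = mv/(|q|r) = (9.109×10⁻³¹)(1.755×10⁷)/((1.602×10⁻¹⁹)(2.27×10⁻⁴)) ≈ 0.440 T.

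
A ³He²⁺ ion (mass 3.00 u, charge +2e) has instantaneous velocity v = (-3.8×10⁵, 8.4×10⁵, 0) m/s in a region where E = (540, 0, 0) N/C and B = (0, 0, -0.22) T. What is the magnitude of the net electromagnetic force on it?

v×B = (-1.85×10⁵, -8.36×10⁴, 0) N/C.
E + v×B = (-1.84×10⁵, -8.36×10⁴, 0) N/C.
F = q(E + v×B) = (3.204×10⁻¹⁹ C)·(-1.84×10⁵, -8.36×10⁴, 0) = (-5.90×10⁻¹⁴, -2.68×10⁻¹⁴, 0) N.
|F| = 6.48×10⁻¹⁴ N.

|F| ≈ 6.48×10⁻¹⁴ N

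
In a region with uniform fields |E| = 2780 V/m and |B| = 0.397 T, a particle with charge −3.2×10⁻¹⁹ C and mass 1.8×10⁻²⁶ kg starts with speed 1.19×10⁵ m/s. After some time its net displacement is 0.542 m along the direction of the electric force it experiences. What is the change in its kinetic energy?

ΔKE ≈ 4.82×10⁻¹⁶ J

The magnetic force is always ⟂ v and does no work; only the electric force changes KE.
ΔKE = F_E · d = |q|E d = (3.2×10⁻¹⁹)(2780)(0.542) ≈ 4.82×10⁻¹⁶ J.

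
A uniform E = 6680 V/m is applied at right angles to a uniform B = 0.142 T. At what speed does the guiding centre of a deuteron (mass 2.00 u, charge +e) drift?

The steady drift has the magnetic force balancing the electric force, so v_d = E/B.
v_d = 6680/0.142 = 4.70×10⁴ m/s.

v_d ≈ 4.70×10⁴ m/s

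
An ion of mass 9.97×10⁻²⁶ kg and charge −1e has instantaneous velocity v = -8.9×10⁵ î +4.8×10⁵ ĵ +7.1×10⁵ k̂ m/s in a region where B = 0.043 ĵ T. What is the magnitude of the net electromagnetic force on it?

|F| ≈ 7.84×10⁻¹⁵ N

v×B = (-3.05×10⁴, 0, -3.83×10⁴) N/C.
F = q v×B = (−1.602×10⁻¹⁹ C)·(-3.05×10⁴, 0, -3.83×10⁴) = (4.89×10⁻¹⁵, 0, 6.13×10⁻¹⁵) N.
|F| = 7.84×10⁻¹⁵ N.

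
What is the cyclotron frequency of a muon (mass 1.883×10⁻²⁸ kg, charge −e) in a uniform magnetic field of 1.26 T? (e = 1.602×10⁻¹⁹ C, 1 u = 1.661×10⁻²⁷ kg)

f ≈ 1.71×10⁸ Hz

f = |q|B/(2πm).
f = (1.602×10⁻¹⁹)(1.26)/(2π·1.883×10⁻²⁸) ≈ 1.71×10⁸ Hz.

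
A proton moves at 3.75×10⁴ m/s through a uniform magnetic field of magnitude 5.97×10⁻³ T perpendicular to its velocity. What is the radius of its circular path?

The magnetic force provides the centripetal force: |q|vB = mv²/r.
r = mv/(|q|B) = (1.673×10⁻²⁷)(3.75×10⁴)/((1.602×10⁻¹⁹)(5.97×10⁻³)) ≈ 0.0656 m.

r ≈ 0.0656 m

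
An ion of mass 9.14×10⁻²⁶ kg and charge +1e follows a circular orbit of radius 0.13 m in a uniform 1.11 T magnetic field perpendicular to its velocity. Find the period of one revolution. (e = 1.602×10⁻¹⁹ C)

The cyclotron period depends only on m, q, B: T = 2πm/(|q|B).
T = 2π(9.14×10⁻²⁶)/((1.602×10⁻¹⁹)(1.11)) ≈ 3.23×10⁻⁶ s.

T ≈ 3.23×10⁻⁶ s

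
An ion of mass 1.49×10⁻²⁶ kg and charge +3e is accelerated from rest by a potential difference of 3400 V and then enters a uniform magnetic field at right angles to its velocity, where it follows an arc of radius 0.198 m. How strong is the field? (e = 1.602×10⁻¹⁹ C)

v = √(2|q|V/m) = √(2·4.806×10⁻¹⁹·3400/1.49×10⁻²⁶) ≈ 4.683×10⁵ m/s.
B = mv/(|q|r) = (1.49×10⁻²⁶)(4.683×10⁵)/((4.806×10⁻¹⁹)(0.198)) ≈ 0.0733 T.

B ≈ 0.0733 T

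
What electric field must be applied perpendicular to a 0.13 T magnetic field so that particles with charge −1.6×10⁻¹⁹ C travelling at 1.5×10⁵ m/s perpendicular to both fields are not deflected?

E = 2.0×10⁴ V/m

For straight-line motion qE = qvB, so E = vB.
E = 1.5×10⁵ × 0.13 = 2.0×10⁴ V/m.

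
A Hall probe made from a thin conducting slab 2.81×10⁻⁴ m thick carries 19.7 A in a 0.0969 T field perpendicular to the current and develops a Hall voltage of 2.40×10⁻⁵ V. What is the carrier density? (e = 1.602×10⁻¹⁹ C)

From V_H = IB/(n e t), n = IB/(V_H e t).
n = (19.7)(0.0969)/((2.40×10⁻⁵)(1.602×10⁻¹⁹)(2.81×10⁻⁴)) ≈ 1.77×10²⁷ m⁻³.

n ≈ 1.77×10²⁷ m⁻³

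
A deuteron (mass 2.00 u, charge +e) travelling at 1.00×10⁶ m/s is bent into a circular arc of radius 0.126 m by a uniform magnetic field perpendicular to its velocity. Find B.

From |q|vB = mv²/r, B = mv/(|q|r).
B = (3.322×10⁻²⁷)(1.00×10⁶)/((1.602×10⁻¹⁹)(0.126)) ≈ 0.165 T.

B ≈ 0.165 T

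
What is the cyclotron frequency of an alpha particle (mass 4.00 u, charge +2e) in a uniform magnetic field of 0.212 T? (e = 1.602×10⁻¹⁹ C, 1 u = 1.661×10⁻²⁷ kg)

f = |q|B/(2πm).
f = (3.204×10⁻¹⁹)(0.212)/(2π·6.644×10⁻²⁷) ≈ 1.63×10⁶ Hz.

f ≈ 1.63×10⁶ Hz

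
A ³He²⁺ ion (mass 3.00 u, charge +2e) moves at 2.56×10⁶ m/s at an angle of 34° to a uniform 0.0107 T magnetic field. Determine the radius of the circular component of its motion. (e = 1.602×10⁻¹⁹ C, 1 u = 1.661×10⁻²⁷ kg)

r ≈ 2.08 m

v⊥ = v sinθ = 2.56×10⁶·sin34° ≈ 1.432×10⁶ m/s.
r = m v⊥/(|q|B) = (4.983×10⁻²⁷)(1.432×10⁶)/((3.204×10⁻¹⁹)(0.0107)) ≈ 2.08 m.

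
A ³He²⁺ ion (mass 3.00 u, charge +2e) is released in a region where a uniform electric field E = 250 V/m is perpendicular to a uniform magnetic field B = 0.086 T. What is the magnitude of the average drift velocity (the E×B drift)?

v_d ≈ 2900 m/s

The steady drift has the magnetic force balancing the electric force, so v_d = E/B.
v_d = 250/0.086 = 2900 m/s.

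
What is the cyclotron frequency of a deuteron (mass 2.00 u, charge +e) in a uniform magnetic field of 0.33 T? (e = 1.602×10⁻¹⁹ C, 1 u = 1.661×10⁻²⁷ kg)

f ≈ 2.5×10⁶ Hz

f = |q|B/(2πm).
f = (1.602×10⁻¹⁹)(0.33)/(2π·3.322×10⁻²⁷) ≈ 2.5×10⁶ Hz.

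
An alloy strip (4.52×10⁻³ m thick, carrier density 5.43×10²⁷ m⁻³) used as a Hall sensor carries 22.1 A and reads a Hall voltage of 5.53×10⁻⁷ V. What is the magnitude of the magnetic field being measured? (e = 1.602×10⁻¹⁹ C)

From V_H = IB/(n e t), B = V_H n e t / I.
B = (5.53×10⁻⁷)(5.43×10²⁷)(1.602×10⁻¹⁹)(4.52×10⁻³)/22.1 ≈ 0.0984 T.

B ≈ 0.0984 T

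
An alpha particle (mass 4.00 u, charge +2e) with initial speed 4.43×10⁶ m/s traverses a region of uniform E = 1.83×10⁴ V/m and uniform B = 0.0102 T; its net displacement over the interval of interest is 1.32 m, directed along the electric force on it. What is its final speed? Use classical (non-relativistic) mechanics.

B does no work; ΔKE = |q|E d.
½mv_f² = ½mv₀² + |q|Ed = ½(6.644×10⁻²⁷)(4.43×10⁶)² + (3.204×10⁻¹⁹)(1.83×10⁴)(1.32) ≈ 6.519×10⁻¹⁴ J + 7.740×10⁻¹⁵ J ≈ 7.293×10⁻¹⁴ J.
v_f = √(2·7.293×10⁻¹⁴/6.644×10⁻²⁷) ≈ 4.69×10⁶ m/s.

v_f ≈ 4.69×10⁶ m/s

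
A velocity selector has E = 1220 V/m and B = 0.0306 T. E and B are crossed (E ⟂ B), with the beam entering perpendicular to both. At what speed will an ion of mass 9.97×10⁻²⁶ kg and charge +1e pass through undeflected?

Straight-line motion ⇒ electric and magnetic forces cancel, so E = vB.
v = E/B = 1220/0.0306 = 3.99×10⁴ m/s.

v = 3.99×10⁴ m/s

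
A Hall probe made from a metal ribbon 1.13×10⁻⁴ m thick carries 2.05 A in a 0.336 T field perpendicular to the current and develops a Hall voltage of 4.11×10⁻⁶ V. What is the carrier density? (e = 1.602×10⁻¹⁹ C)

From V_H = IB/(n e t), n = IB/(V_H e t).
n = (2.05)(0.336)/((4.11×10⁻⁶)(1.602×10⁻¹⁹)(1.13×10⁻⁴)) ≈ 9.26×10²⁷ m⁻³.

n ≈ 9.26×10²⁷ m⁻³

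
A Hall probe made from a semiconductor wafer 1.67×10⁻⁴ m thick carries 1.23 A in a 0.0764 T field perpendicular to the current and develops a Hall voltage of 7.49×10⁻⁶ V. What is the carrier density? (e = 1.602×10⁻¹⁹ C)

From V_H = IB/(n e t), n = IB/(V_H e t).
n = (1.23)(0.0764)/((7.49×10⁻⁶)(1.602×10⁻¹⁹)(1.67×10⁻⁴)) ≈ 4.69×10²⁶ m⁻³.

n ≈ 4.69×10²⁶ m⁻³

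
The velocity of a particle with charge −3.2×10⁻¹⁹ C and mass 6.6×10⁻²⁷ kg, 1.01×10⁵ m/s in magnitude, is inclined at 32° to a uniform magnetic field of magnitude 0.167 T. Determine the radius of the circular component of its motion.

r ≈ 6.61×10⁻³ m

v⊥ = v sinθ = 1.01×10⁵·sin32° ≈ 5.352×10⁴ m/s.
r = m v⊥/(|q|B) = (6.6×10⁻²⁷)(5.352×10⁴)/((3.2×10⁻¹⁹)(0.167)) ≈ 6.61×10⁻³ m.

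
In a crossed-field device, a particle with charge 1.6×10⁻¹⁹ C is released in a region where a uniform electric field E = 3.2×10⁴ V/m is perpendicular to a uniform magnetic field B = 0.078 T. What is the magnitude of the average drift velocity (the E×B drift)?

In crossed fields the guiding centre drifts at v_d = |E×B|/B² = E/B, independent of charge and mass.
v_d = 3.2×10⁴/0.078 = 4.1×10⁵ m/s.

v_d ≈ 4.1×10⁵ m/s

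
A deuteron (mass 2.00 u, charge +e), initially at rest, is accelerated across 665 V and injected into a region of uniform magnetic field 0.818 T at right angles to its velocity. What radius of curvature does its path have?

Acceleration: |q|V = ½mv² ⇒ v = √(2|q|V/m) = √(2·1.602×10⁻¹⁹·665/3.322×10⁻²⁷) ≈ 2.533×10⁵ m/s.
In the field: r = mv/(|q|B) = (3.322×10⁻²⁷)(2.533×10⁵)/((1.602×10⁻¹⁹)(0.818)) ≈ 6.42×10⁻³ m.

r ≈ 6.42×10⁻³ m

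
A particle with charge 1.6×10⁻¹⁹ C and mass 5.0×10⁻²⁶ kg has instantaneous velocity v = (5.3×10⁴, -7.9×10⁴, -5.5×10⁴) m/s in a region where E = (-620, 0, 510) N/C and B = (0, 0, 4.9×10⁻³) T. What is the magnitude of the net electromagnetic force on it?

v×B = (-387, -260, 0) N/C.
E + v×B = (-1010, -260, 510) N/C.
F = q(E + v×B) = (1.6×10⁻¹⁹ C)·(-1010, -260, 510) = (-1.61×10⁻¹⁶, -4.16×10⁻¹⁷, 8.16×10⁻¹⁷) N.
|F| = 1.85×10⁻¹⁶ N.

|F| ≈ 1.85×10⁻¹⁶ N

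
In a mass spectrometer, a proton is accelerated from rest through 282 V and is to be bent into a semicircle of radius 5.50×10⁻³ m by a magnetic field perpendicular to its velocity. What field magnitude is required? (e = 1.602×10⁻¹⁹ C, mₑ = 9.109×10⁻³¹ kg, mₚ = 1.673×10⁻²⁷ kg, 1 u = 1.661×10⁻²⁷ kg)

B ≈ 0.441 T

v = √(2|q|V/m) = √(2·1.602×10⁻¹⁹·282/1.673×10⁻²⁷) ≈ 2.324×10⁵ m/s.
B = mv/(|q|r) = (1.673×10⁻²⁷)(2.324×10⁵)/((1.602×10⁻¹⁹)(5.50×10⁻³)) ≈ 0.441 T.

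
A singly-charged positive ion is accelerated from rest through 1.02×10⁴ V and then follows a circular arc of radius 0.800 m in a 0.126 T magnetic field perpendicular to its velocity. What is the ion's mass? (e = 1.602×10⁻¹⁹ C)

m ≈ 7.98×10⁻²⁶ kg

Combine |q|V = ½mv² and r = mv/(|q|B): eliminate v to get m = qB²r²/(2V).
m = (1.602×10⁻¹⁹)(0.126)²(0.800)²/(2·1.02×10⁴) ≈ 7.98×10⁻²⁶ kg.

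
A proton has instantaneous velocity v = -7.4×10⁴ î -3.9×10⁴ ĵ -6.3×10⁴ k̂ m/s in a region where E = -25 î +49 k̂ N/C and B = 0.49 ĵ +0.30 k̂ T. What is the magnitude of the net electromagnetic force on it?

|F| ≈ 7.46×10⁻¹⁵ N

v×B = (1.92×10⁴, 2.22×10⁴, -3.63×10⁴) N/C.
E + v×B = (1.91×10⁴, 2.22×10⁴, -3.62×10⁴) N/C.
F = q(E + v×B) = (1.602×10⁻¹⁹ C)·(1.91×10⁴, 2.22×10⁴, -3.62×10⁴) = (3.07×10⁻¹⁵, 3.56×10⁻¹⁵, -5.80×10⁻¹⁵) N.
|F| = 7.46×10⁻¹⁵ N.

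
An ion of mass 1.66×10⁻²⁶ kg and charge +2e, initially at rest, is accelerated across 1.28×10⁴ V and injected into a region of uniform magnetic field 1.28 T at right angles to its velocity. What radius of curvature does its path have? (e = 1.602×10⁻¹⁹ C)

Acceleration: |q|V = ½mv² ⇒ v = √(2|q|V/m) = √(2·3.204×10⁻¹⁹·1.28×10⁴/1.66×10⁻²⁶) ≈ 7.029×10⁵ m/s.
In the field: r = mv/(|q|B) = (1.66×10⁻²⁶)(7.029×10⁵)/((3.204×10⁻¹⁹)(1.28)) ≈ 0.0285 m.

r ≈ 0.0285 m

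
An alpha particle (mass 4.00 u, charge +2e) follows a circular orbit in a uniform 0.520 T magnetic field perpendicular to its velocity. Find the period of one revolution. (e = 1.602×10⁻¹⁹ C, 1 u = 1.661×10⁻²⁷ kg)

T ≈ 2.51×10⁻⁷ s

The cyclotron period depends only on m, q, B: T = 2πm/(|q|B).
T = 2π(6.644×10⁻²⁷)/((3.204×10⁻¹⁹)(0.520)) ≈ 2.51×10⁻⁷ s.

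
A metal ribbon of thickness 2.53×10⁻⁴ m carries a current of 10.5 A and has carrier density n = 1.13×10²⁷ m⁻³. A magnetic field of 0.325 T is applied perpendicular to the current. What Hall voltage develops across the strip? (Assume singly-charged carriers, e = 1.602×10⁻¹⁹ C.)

V_H ≈ 7.45×10⁻⁵ V

V_H = IB/(n e t).
V_H = (10.5)(0.325)/((1.13×10²⁷)(1.602×10⁻¹⁹)(2.53×10⁻⁴)) ≈ 7.45×10⁻⁵ V.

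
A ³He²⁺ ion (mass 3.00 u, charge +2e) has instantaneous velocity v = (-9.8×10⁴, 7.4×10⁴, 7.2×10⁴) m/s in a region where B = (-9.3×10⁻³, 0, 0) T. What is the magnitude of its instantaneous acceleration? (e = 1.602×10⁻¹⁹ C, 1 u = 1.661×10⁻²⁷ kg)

|a| ≈ 6.17×10¹⁰ m/s²

v×B = (0, -670, 688) N/C.
F = q v×B = (3.204×10⁻¹⁹ C)·(0, -670, 688) = (0, -2.15×10⁻¹⁶, 2.20×10⁻¹⁶) N.
|a| = |F|/m = 3.076×10⁻¹⁶/4.983×10⁻²⁷ ≈ 6.17×10¹⁰ m/s².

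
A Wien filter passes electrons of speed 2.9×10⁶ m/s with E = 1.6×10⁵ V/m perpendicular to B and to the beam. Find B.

Balance of forces in the selector: qE = qvB ⇒ B = E/v.
B = 1.6×10⁵/2.9×10⁶ = 0.055 T.

B = 0.055 T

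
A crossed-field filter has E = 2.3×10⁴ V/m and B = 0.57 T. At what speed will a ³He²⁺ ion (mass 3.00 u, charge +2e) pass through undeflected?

v = 4.0×10⁴ m/s

Zero net Lorentz force requires |qE| = |q v×B|, i.e. E = vB.
v = E/B = 2.3×10⁴/0.57 = 4.0×10⁴ m/s.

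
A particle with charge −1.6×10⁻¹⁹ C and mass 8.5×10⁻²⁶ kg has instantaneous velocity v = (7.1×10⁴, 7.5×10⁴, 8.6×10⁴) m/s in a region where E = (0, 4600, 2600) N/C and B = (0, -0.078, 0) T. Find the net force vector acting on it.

F ≈ (-1.07×10⁻¹⁵, -7.36×10⁻¹⁶, 4.70×10⁻¹⁶) N

v×B = (6710, 0, -5540) N/C.
E + v×B = (6710, 4600, -2940) N/C.
F = q(E + v×B) = (−1.6×10⁻¹⁹ C)·(6710, 4600, -2940) = (-1.07×10⁻¹⁵, -7.36×10⁻¹⁶, 4.70×10⁻¹⁶) N.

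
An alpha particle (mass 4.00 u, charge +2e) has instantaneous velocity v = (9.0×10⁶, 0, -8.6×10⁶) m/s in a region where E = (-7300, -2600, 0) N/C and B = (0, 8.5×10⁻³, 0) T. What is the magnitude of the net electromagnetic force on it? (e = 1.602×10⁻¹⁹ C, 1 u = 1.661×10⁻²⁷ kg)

v×B = (7.31×10⁴, 0, 7.65×10⁴) N/C.
E + v×B = (6.58×10⁴, -2600, 7.65×10⁴) N/C.
F = q(E + v×B) = (3.204×10⁻¹⁹ C)·(6.58×10⁴, -2600, 7.65×10⁴) = (2.11×10⁻¹⁴, -8.33×10⁻¹⁶, 2.45×10⁻¹⁴) N.
|F| = 3.23×10⁻¹⁴ N.

|F| ≈ 3.23×10⁻¹⁴ N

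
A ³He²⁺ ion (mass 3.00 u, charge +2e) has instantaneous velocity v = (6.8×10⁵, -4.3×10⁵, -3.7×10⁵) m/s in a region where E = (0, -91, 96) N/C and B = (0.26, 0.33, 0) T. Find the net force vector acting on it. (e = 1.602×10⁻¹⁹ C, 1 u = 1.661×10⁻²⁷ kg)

v×B = (1.22×10⁵, -9.62×10⁴, 3.36×10⁵) N/C.
E + v×B = (1.22×10⁵, -9.63×10⁴, 3.36×10⁵) N/C.
F = q(E + v×B) = (3.204×10⁻¹⁹ C)·(1.22×10⁵, -9.63×10⁴, 3.36×10⁵) = (3.91×10⁻¹⁴, -3.09×10⁻¹⁴, 1.08×10⁻¹³) N.

F ≈ (3.91×10⁻¹⁴, -3.09×10⁻¹⁴, 1.08×10⁻¹³) N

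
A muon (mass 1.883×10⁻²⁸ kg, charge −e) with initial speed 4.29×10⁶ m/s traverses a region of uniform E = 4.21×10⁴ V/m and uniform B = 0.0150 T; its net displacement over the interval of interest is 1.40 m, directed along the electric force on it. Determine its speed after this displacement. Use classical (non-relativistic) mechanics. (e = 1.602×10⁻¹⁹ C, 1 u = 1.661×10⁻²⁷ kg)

B does no work; ΔKE = |q|E d.
½mv_f² = ½mv₀² + |q|Ed = ½(1.883×10⁻²⁸)(4.29×10⁶)² + (1.602×10⁻¹⁹)(4.21×10⁴)(1.40) ≈ 1.733×10⁻¹⁵ J + 9.442×10⁻¹⁵ J ≈ 1.117×10⁻¹⁴ J.
v_f = √(2·1.117×10⁻¹⁴/1.883×10⁻²⁸) ≈ 1.09×10⁷ m/s.

v_f ≈ 1.09×10⁷ m/s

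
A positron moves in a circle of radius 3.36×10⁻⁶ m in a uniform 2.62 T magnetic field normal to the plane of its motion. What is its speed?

v ≈ 1.55×10⁶ m/s

From |q|vB = mv²/r, v = |q|Br/m.
v = (1.602×10⁻¹⁹)(2.62)(3.36×10⁻⁶)/9.109×10⁻³¹ ≈ 1.55×10⁶ m/s.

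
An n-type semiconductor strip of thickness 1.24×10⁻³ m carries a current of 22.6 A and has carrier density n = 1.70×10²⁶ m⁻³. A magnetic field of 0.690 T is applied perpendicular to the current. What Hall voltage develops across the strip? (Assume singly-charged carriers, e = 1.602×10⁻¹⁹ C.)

V_H ≈ 4.62×10⁻⁴ V

V_H = IB/(n e t).
V_H = (22.6)(0.690)/((1.70×10²⁶)(1.602×10⁻¹⁹)(1.24×10⁻³)) ≈ 4.62×10⁻⁴ V.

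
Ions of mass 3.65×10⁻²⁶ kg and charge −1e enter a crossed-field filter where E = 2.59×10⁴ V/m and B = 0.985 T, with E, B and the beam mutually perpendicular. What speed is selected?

v = 2.63×10⁴ m/s

Zero net Lorentz force requires |qE| = |q v×B|, i.e. E = vB.
v = E/B = 2.59×10⁴/0.985 = 2.63×10⁴ m/s.
The result is independent of the particle's charge and mass.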